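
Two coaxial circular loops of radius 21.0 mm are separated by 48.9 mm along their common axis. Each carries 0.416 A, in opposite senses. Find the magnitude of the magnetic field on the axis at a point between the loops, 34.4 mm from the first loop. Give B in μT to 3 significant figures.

B ≈ 5.17 μT

Each loop contributes B = μ₀IR²/[2(R²+z²)^(3/2)] on the axis, with z measured from that loop.
Loop 1 (z = 0.0344 m): B₁ = 1.76×10⁻⁶ T. Loop 2 (z = 0.0145 m): B₂ = 6.94×10⁻⁶ T.
The fields oppose: B = |B₁ − B₂| = 5.17×10⁻⁶ T.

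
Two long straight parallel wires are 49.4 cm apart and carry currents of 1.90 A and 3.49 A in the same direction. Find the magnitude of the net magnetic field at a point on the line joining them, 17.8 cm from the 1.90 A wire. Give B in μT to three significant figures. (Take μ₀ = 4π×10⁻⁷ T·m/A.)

Each long wire gives B = μ₀I/(2πd). Distances are d₁ = 0.178 m and d₂ = 0.316 m.
B₁ = 2.13×10⁻⁶ T, B₂ = 2.21×10⁻⁶ T.
Between parallel currents the two contributions point in opposite directions, so they subtract. B = |B₁ − B₂| = |2.13×10⁻⁶ − 2.21×10⁻⁶| = 7.40×10⁻⁸ T.

B ≈ 0.0740 μT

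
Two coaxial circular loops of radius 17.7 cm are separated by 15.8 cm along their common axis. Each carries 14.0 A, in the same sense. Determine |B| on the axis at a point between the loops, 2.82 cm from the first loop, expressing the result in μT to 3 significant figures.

Each loop contributes B = μ₀IR²/[2(R²+z²)^(3/2)] on the axis, with z measured from that loop.
Loop 1 (z = 0.0282 m): B₁ = 4.79×10⁻⁵ T. Loop 2 (z = 0.1298 m): B₂ = 2.61×10⁻⁵ T.
The fields add: B = B₁ + B₂ = 7.39×10⁻⁵ T.

B ≈ 73.9 μT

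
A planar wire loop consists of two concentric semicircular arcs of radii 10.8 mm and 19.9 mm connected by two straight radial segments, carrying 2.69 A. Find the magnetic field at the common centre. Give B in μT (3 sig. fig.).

B ≈ 35.8 μT

The radial connectors point toward the centre, so dl × r̂ = 0 and they contribute nothing.
Each semicircle gives μ₀I/(4R): inner arc 7.82×10⁻⁵ T, outer arc 4.25×10⁻⁵ T.
The two arcs carry current in opposite angular senses, so their fields oppose: B = |7.82×10⁻⁵ − 4.25×10⁻⁵| = 3.58×10⁻⁵ T.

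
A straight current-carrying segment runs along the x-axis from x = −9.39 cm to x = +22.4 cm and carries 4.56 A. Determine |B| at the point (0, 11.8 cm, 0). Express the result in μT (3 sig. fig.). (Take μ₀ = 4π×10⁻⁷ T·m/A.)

For a finite straight segment, B = (μ₀I/4πd)(sinθ₁ + sinθ₂), where θ₁, θ₂ are the angles from the perpendicular to each end.
The perpendicular distance is d = 0.118 m; the end-offsets along the wire are a = 0.0939 m and b = 0.224 m.
sinθ₁ = 0.0939/√(0.0939²+0.118²) = 0.6227; sinθ₂ = 0.224/√(0.224²+0.118²) = 0.8847.
B = (4π×10⁻⁷ × 4.56) / (4π × 0.118) × (0.6227 + 0.8847) = 5.83×10⁻⁶ T.

B ≈ 5.83 μT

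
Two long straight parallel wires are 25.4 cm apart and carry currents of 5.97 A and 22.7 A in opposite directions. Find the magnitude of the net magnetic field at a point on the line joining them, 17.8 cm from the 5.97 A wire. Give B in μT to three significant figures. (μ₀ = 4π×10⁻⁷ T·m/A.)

B ≈ 66.4 μT

Each long wire gives B = μ₀I/(2πd). Distances are d₁ = 0.178 m and d₂ = 0.076 m.
B₁ = 6.71×10⁻⁶ T, B₂ = 5.97×10⁻⁵ T.
Between antiparallel currents both contributions point the same way, so they add. B = B₁ + B₂ = 6.71×10⁻⁶ + 5.97×10⁻⁵ = 6.64×10⁻⁵ T.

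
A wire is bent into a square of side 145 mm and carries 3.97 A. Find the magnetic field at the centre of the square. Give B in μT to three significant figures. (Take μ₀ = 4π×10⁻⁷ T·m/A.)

Each side is a finite straight segment at perpendicular distance d = a/(2 tan(π/4)) = 0.0725 m from the centre, with end-angles ±π/4.
One side contributes B₁ = (μ₀I/4πd)·2 sin(π/4) = 7.74×10⁻⁶ T.
All 4 sides add in the same direction: B = 4 × 7.74×10⁻⁶ = 3.10×10⁻⁵ T.

B ≈ 31.0 μT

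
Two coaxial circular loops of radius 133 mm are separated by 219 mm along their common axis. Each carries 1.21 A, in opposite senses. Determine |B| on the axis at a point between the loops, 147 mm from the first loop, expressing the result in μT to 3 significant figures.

Each loop contributes B = μ₀IR²/[2(R²+z²)^(3/2)] on the axis, with z measured from that loop.
Loop 1 (z = 0.147 m): B₁ = 1.73×10⁻⁶ T. Loop 2 (z = 0.072 m): B₂ = 3.89×10⁻⁶ T.
The fields oppose: B = |B₁ − B₂| = 2.16×10⁻⁶ T.

B ≈ 2.16 μT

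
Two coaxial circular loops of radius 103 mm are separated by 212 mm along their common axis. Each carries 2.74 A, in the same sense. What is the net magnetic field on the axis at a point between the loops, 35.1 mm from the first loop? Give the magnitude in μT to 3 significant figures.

Each loop contributes B = μ₀IR²/[2(R²+z²)^(3/2)] on the axis, with z measured from that loop.
Loop 1 (z = 0.0351 m): B₁ = 1.42×10⁻⁵ T. Loop 2 (z = 0.1769 m): B₂ = 2.13×10⁻⁶ T.
The fields add: B = B₁ + B₂ = 1.63×10⁻⁵ T.

B ≈ 16.3 μT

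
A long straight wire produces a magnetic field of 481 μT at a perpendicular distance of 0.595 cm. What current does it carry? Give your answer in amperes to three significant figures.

For a long straight wire B = μ₀I/(2πd), so I = 2πdB/μ₀.
I = 2π × 0.00595 × 4.81×10⁻⁴ / (4π×10⁻⁷) = 14.3 A.

I ≈ 14.3 A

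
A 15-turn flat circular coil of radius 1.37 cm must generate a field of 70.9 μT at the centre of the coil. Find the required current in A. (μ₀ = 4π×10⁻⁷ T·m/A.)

I ≈ 0.103 A

For an N-turn coil, B = Nμ₀I/(2R) with R = 0.0137 m, so I = 2RB/(Nμ₀) = 2 × 0.0137 × 7.09×10⁻⁵ / (15 × 4π×10⁻⁷) = 0.103 A.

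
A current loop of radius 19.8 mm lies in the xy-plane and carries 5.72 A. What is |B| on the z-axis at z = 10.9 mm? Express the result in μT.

On the axis of a circular loop, B = μ₀IR² / [2(R²+z²)^(3/2)].
R² + z² = (0.0198)² + (0.0109)² = 0.0005109 m², and (R²+z²)^(3/2) = 1.15×10⁻⁵ m³.
B = (4π×10⁻⁷ × 5.72 × 0.000392) / (2 × 1.15×10⁻⁵) = 1.22×10⁻⁴ T.

B ≈ 122 μT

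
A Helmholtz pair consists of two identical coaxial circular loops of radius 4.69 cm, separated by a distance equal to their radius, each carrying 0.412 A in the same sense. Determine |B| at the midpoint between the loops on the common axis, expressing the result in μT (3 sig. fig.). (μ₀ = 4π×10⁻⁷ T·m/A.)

Each loop contributes B = μ₀IR²/[2(R²+z²)^(3/2)] on the axis, with z measured from that loop.
Loop 1 (z = 0.02345 m): B₁ = 3.95×10⁻⁶ T. Loop 2 (z = 0.02345 m): B₂ = 3.95×10⁻⁶ T.
The fields add: B = B₁ + B₂ = 7.90×10⁻⁶ T.

B ≈ 7.90 μT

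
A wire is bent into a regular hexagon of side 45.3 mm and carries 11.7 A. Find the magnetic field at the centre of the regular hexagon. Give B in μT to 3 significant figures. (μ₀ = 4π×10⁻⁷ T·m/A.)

Each side is a finite straight segment at perpendicular distance d = a/(2 tan(π/6)) = 0.03923 m from the centre, with end-angles ±π/6.
One side contributes B₁ = (μ₀I/4πd)·2 sin(π/6) = 2.98×10⁻⁵ T.
All 6 sides add in the same direction: B = 6 × 2.98×10⁻⁵ = 1.79×10⁻⁴ T.

B ≈ 179 μT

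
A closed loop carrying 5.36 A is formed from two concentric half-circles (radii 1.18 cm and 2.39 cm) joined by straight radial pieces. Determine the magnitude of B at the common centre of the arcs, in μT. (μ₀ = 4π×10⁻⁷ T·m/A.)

The radial connectors point toward the centre, so dl × r̂ = 0 and they contribute nothing.
Each semicircle gives μ₀I/(4R): inner arc 1.43×10⁻⁴ T, outer arc 7.05×10⁻⁵ T.
The two arcs carry current in opposite angular senses, so their fields oppose: B = |1.43×10⁻⁴ − 7.05×10⁻⁵| = 7.22×10⁻⁵ T.

B ≈ 72.2 μT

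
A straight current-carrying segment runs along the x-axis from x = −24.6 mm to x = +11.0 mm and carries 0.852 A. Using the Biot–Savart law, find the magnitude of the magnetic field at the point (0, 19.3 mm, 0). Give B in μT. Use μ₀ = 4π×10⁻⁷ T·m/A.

B ≈ 5.66 μT

For a finite straight segment, B = (μ₀I/4πd)(sinθ₁ + sinθ₂), where θ₁, θ₂ are the angles from the perpendicular to each end.
The perpendicular distance is d = 0.0193 m; the end-offsets along the wire are a = 0.0246 m and b = 0.011 m.
sinθ₁ = 0.0246/√(0.0246²+0.0193²) = 0.7868; sinθ₂ = 0.011/√(0.011²+0.0193²) = 0.4952.
B = (4π×10⁻⁷ × 0.852) / (4π × 0.0193) × (0.7868 + 0.4952) = 5.66×10⁻⁶ T.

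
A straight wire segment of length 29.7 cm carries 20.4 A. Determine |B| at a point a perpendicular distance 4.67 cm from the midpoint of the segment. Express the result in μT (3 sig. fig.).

B ≈ 83.3 μT

For a finite straight segment, B = (μ₀I/4πd)(sinθ₁ + sinθ₂), where θ₁, θ₂ are the angles from the perpendicular to each end.
The perpendicular from the point meets the wire at its midpoint, so each end is L/2 = 0.1485 m away along the wire.
sinθ₁ = 0.1485/√(0.1485²+0.0467²) = 0.9539; sinθ₂ = 0.1485/√(0.1485²+0.0467²) = 0.9539.
B = (4π×10⁻⁷ × 20.4) / (4π × 0.0467) × (0.9539 + 0.9539) = 8.33×10⁻⁵ T.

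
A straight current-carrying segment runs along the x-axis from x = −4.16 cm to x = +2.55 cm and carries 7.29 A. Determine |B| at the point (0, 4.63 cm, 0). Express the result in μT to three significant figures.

B ≈ 18.1 μT

For a finite straight segment, B = (μ₀I/4πd)(sinθ₁ + sinθ₂), where θ₁, θ₂ are the angles from the perpendicular to each end.
The perpendicular distance is d = 0.0463 m; the end-offsets along the wire are a = 0.0416 m and b = 0.0255 m.
sinθ₁ = 0.0416/√(0.0416²+0.0463²) = 0.6683; sinθ₂ = 0.0255/√(0.0255²+0.0463²) = 0.4824.
B = (4π×10⁻⁷ × 7.29) / (4π × 0.0463) × (0.6683 + 0.4824) = 1.81×10⁻⁵ T.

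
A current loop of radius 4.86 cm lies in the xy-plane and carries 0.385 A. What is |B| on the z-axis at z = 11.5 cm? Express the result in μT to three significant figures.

On the axis of a circular loop, B = μ₀IR² / [2(R²+z²)^(3/2)].
R² + z² = (0.0486)² + (0.115)² = 0.01559 m², and (R²+z²)^(3/2) = 1.95×10⁻³ m³.
B = (4π×10⁻⁷ × 0.385 × 0.002362) / (2 × 1.95×10⁻³) = 2.94×10⁻⁷ T.

B ≈ 0.294 μT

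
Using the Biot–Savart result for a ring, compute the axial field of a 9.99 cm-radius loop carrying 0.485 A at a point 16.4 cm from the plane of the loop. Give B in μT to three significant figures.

B ≈ 0.429 μT

On the axis of a circular loop, B = μ₀IR² / [2(R²+z²)^(3/2)].
R² + z² = (0.0999)² + (0.164)² = 0.03688 m², and (R²+z²)^(3/2) = 7.08×10⁻³ m³.
B = (4π×10⁻⁷ × 0.485 × 0.00998) / (2 × 7.08×10⁻³) = 4.29×10⁻⁷ T.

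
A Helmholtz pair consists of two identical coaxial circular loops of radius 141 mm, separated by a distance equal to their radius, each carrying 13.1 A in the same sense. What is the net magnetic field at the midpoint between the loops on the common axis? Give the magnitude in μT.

Each loop contributes B = μ₀IR²/[2(R²+z²)^(3/2)] on the axis, with z measured from that loop.
Loop 1 (z = 0.0705 m): B₁ = 4.18×10⁻⁵ T. Loop 2 (z = 0.0705 m): B₂ = 4.18×10⁻⁵ T.
The fields add: B = B₁ + B₂ = 8.35×10⁻⁵ T.

B ≈ 83.5 μT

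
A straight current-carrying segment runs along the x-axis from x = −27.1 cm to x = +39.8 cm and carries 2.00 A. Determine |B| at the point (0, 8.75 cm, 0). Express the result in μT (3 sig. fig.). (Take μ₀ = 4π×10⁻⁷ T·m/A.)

For a finite straight segment, B = (μ₀I/4πd)(sinθ₁ + sinθ₂), where θ₁, θ₂ are the angles from the perpendicular to each end.
The perpendicular distance is d = 0.0875 m; the end-offsets along the wire are a = 0.271 m and b = 0.398 m.
sinθ₁ = 0.271/√(0.271²+0.0875²) = 0.9516; sinθ₂ = 0.398/√(0.398²+0.0875²) = 0.9767.
B = (4π×10⁻⁷ × 2.00) / (4π × 0.0875) × (0.9516 + 0.9767) = 4.41×10⁻⁶ T.

B ≈ 4.41 μT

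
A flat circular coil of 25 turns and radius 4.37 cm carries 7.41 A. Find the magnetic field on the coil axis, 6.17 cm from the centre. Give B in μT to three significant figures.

B ≈ 514 μT

For an N-turn flat coil, B = Nμ₀IR²/[2(R²+z²)^(3/2)] with R = 0.0437 m, z = 0.0617 m.
B = 25 × 2.06×10⁻⁵ T = 5.14×10⁻⁴ T.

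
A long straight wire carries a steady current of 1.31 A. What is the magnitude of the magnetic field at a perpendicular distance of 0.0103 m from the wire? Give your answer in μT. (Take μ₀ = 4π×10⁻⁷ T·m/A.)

B ≈ 25.4 μT

For an infinitely long straight wire, B = μ₀I/(2πd).
B = (4π×10⁻⁷ × 1.31) / (2π × 0.0103) = 2.54×10⁻⁵ T.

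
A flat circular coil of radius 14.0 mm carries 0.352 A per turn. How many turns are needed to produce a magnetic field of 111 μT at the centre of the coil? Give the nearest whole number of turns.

For an N-turn coil, B = Nμ₀I/(2R). A single turn gives B₁ = 1.58×10⁻⁵ T with R = 0.014 m.
N = B/B₁ = 1.11×10⁻⁴ / 1.58×10⁻⁵ = 7.03.

N = 7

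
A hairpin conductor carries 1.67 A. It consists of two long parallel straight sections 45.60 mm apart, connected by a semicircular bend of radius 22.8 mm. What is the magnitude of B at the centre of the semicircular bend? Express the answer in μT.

The semicircular arc contributes B_arc = μ₀I·π/(4πR) = μ₀I/(4R) = 2.30×10⁻⁵ T.
Each semi-infinite lead is at perpendicular distance R = 0.0228 m from the centre, with the perpendicular foot at its near end, so it contributes μ₀I/(4πR); both point the same way, together 1.46×10⁻⁵ T.
Arc and leads all point the same direction: B = 2.30×10⁻⁵ + 1.46×10⁻⁵ = 3.77×10⁻⁵ T.

B ≈ 37.7 μT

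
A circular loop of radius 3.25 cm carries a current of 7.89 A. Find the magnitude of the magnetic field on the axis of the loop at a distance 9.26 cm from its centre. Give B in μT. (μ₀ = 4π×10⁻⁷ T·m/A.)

B ≈ 5.54 μT

On the axis of a circular loop, B = μ₀IR² / [2(R²+z²)^(3/2)].
R² + z² = (0.0325)² + (0.0926)² = 0.009631 m², and (R²+z²)^(3/2) = 9.45×10⁻⁴ m³.
B = (4π×10⁻⁷ × 7.89 × 0.001056) / (2 × 9.45×10⁻⁴) = 5.54×10⁻⁶ T.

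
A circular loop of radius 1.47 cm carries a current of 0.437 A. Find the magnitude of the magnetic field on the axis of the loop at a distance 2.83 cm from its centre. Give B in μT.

On the axis of a circular loop, B = μ₀IR² / [2(R²+z²)^(3/2)].
R² + z² = (0.0147)² + (0.0283)² = 0.001017 m², and (R²+z²)^(3/2) = 3.24×10⁻⁵ m³.
B = (4π×10⁻⁷ × 0.437 × 0.0002161) / (2 × 3.24×10⁻⁵) = 1.83×10⁻⁶ T.

B ≈ 1.83 μT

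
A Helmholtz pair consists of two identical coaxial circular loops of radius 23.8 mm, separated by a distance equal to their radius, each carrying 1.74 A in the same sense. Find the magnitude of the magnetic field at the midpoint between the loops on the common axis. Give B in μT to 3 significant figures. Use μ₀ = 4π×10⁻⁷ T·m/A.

B ≈ 65.7 μT

Each loop contributes B = μ₀IR²/[2(R²+z²)^(3/2)] on the axis, with z measured from that loop.
Loop 1 (z = 0.0119 m): B₁ = 3.29×10⁻⁵ T. Loop 2 (z = 0.0119 m): B₂ = 3.29×10⁻⁵ T.
The fields add: B = B₁ + B₂ = 6.57×10⁻⁵ T.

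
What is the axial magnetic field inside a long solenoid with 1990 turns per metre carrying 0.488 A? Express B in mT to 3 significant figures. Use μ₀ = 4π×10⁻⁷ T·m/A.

Inside a long solenoid, B = μ₀nI with n = 1990 turns/m.
B = 4π×10⁻⁷ × 1990 × 0.488 = 1.22×10⁻³ T.

B ≈ 1.22 mT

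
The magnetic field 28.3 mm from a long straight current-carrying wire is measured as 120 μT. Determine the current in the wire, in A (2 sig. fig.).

I ≈ 17 A

For a long straight wire B = μ₀I/(2πd), so I = 2πdB/μ₀.
I = 2π × 0.0283 × 1.20×10⁻⁴ / (4π×10⁻⁷) = 17.0 A.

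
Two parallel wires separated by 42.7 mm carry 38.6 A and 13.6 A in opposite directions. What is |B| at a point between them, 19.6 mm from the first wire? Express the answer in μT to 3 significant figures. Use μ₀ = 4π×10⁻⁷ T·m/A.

B ≈ 512 μT

Each long wire gives B = μ₀I/(2πd). Distances are d₁ = 0.0196 m and d₂ = 0.0231 m.
B₁ = 3.94×10⁻⁴ T, B₂ = 1.18×10⁻⁴ T.
Between antiparallel currents both contributions point the same way, so they add. B = B₁ + B₂ = 3.94×10⁻⁴ + 1.18×10⁻⁴ = 5.12×10⁻⁴ T.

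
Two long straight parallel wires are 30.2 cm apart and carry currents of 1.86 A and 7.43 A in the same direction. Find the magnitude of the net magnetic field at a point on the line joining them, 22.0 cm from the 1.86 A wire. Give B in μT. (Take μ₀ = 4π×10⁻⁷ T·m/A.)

B ≈ 16.4 μT

Each long wire gives B = μ₀I/(2πd). Distances are d₁ = 0.22 m and d₂ = 0.082 m.
B₁ = 1.69×10⁻⁶ T, B₂ = 1.81×10⁻⁵ T.
Between parallel currents the two contributions point in opposite directions, so they subtract. B = |B₁ − B₂| = |1.69×10⁻⁶ − 1.81×10⁻⁵| = 1.64×10⁻⁵ T.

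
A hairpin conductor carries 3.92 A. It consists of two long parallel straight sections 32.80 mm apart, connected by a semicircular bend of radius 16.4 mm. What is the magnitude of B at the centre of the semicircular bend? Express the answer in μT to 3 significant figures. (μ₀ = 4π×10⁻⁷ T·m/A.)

The semicircular arc contributes B_arc = μ₀I·π/(4πR) = μ₀I/(4R) = 7.51×10⁻⁵ T.
Each semi-infinite lead is at perpendicular distance R = 0.0164 m from the centre, with the perpendicular foot at its near end, so it contributes μ₀I/(4πR); both point the same way, together 4.78×10⁻⁵ T.
Arc and leads all point the same direction: B = 7.51×10⁻⁵ + 4.78×10⁻⁵ = 1.23×10⁻⁴ T.

B ≈ 123 μT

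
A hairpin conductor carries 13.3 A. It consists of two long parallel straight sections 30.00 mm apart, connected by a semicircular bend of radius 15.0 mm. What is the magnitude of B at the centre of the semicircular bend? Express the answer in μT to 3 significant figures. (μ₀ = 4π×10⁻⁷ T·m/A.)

The semicircular arc contributes B_arc = μ₀I·π/(4πR) = μ₀I/(4R) = 2.79×10⁻⁴ T.
Each semi-infinite lead is at perpendicular distance R = 0.015 m from the centre, with the perpendicular foot at its near end, so it contributes μ₀I/(4πR); both point the same way, together 1.77×10⁻⁴ T.
Arc and leads all point the same direction: B = 2.79×10⁻⁴ + 1.77×10⁻⁴ = 4.56×10⁻⁴ T.

B ≈ 456 μT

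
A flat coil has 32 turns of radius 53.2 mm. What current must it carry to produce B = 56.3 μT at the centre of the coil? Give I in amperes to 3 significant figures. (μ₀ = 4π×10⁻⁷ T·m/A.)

For an N-turn coil, B = Nμ₀I/(2R) with R = 0.0532 m, so I = 2RB/(Nμ₀) = 2 × 0.0532 × 5.63×10⁻⁵ / (32 × 4π×10⁻⁷) = 0.149 A.

I ≈ 0.149 A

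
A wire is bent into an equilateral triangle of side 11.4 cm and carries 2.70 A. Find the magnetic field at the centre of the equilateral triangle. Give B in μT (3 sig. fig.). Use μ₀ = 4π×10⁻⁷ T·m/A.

B ≈ 42.6 μT

Each side is a finite straight segment at perpendicular distance d = a/(2 tan(π/3)) = 0.03291 m from the centre, with end-angles ±π/3.
One side contributes B₁ = (μ₀I/4πd)·2 sin(π/3) = 1.42×10⁻⁵ T.
All 3 sides add in the same direction: B = 3 × 1.42×10⁻⁵ = 4.26×10⁻⁵ T.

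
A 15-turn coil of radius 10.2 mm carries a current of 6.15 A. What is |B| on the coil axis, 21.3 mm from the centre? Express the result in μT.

B ≈ 458 μT

For an N-turn flat coil, B = Nμ₀IR²/[2(R²+z²)^(3/2)] with R = 0.0102 m, z = 0.0213 m.
B = 15 × 3.05×10⁻⁵ T = 4.58×10⁻⁴ T.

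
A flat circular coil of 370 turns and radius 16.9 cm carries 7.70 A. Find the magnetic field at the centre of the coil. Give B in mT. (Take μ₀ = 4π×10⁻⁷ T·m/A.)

B ≈ 10.6 mT

For an N-turn flat coil, B = Nμ₀I/(2R) with R = 0.169 m.
B = 370 × 2.86×10⁻⁵ T = 1.06×10⁻² T.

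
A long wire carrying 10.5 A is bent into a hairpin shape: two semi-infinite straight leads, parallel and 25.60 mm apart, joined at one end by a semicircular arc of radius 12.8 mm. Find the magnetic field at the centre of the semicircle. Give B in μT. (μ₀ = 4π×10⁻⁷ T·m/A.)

The semicircular arc contributes B_arc = μ₀I·π/(4πR) = μ₀I/(4R) = 2.58×10⁻⁴ T.
Each semi-infinite lead is at perpendicular distance R = 0.0128 m from the centre, with the perpendicular foot at its near end, so it contributes μ₀I/(4πR); both point the same way, together 1.64×10⁻⁴ T.
Arc and leads all point the same direction: B = 2.58×10⁻⁴ + 1.64×10⁻⁴ = 4.22×10⁻⁴ T.

B ≈ 422 μT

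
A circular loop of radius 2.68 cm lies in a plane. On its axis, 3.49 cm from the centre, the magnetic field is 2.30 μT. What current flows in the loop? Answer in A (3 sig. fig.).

I ≈ 0.434 A

On the axis of a loop, B = μ₀IR²/[2(R²+z²)^(3/2)], so I = 2B(R²+z²)^(3/2)/(μ₀R²).
R² + z² = 0.0007182 + 0.001218 = 0.001936 m²; raised to 3/2 gives 8.52×10⁻⁵ m³.
I = 2 × 2.30×10⁻⁶ × 8.52×10⁻⁵ / (1.26×10⁻⁶ × 0.0007182) = 0.434 A.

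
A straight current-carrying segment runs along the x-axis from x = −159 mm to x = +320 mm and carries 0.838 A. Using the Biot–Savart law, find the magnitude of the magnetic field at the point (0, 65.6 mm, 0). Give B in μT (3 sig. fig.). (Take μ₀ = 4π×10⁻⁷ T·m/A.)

For a finite straight segment, B = (μ₀I/4πd)(sinθ₁ + sinθ₂), where θ₁, θ₂ are the angles from the perpendicular to each end.
The perpendicular distance is d = 0.0656 m; the end-offsets along the wire are a = 0.159 m and b = 0.32 m.
sinθ₁ = 0.159/√(0.159²+0.0656²) = 0.9244; sinθ₂ = 0.32/√(0.32²+0.0656²) = 0.9796.
B = (4π×10⁻⁷ × 0.838) / (4π × 0.0656) × (0.9244 + 0.9796) = 2.43×10⁻⁶ T.

B ≈ 2.43 μT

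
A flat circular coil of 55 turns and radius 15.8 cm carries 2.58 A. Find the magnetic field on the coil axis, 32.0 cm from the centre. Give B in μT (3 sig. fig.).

For an N-turn flat coil, B = Nμ₀IR²/[2(R²+z²)^(3/2)] with R = 0.158 m, z = 0.32 m.
B = 55 × 8.90×10⁻⁷ T = 4.90×10⁻⁵ T.

B ≈ 49.0 μT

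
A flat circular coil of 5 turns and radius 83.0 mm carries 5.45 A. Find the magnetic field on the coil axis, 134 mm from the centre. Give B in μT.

For an N-turn flat coil, B = Nμ₀IR²/[2(R²+z²)^(3/2)] with R = 0.083 m, z = 0.134 m.
B = 5 × 6.02×10⁻⁶ T = 3.01×10⁻⁵ T.

B ≈ 30.1 μT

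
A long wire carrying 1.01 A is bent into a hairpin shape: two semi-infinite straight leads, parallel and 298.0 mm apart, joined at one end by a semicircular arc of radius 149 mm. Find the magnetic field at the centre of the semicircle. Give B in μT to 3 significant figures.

B ≈ 3.49 μT

The semicircular arc contributes B_arc = μ₀I·π/(4πR) = μ₀I/(4R) = 2.13×10⁻⁶ T.
Each semi-infinite lead is at perpendicular distance R = 0.149 m from the centre, with the perpendicular foot at its near end, so it contributes μ₀I/(4πR); both point the same way, together 1.36×10⁻⁶ T.
Arc and leads all point the same direction: B = 2.13×10⁻⁶ + 1.36×10⁻⁶ = 3.49×10⁻⁶ T.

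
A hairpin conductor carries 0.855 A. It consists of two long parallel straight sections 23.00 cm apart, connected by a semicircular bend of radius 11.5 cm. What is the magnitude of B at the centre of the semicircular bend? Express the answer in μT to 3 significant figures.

The semicircular arc contributes B_arc = μ₀I·π/(4πR) = μ₀I/(4R) = 2.34×10⁻⁶ T.
Each semi-infinite lead is at perpendicular distance R = 0.115 m from the centre, with the perpendicular foot at its near end, so it contributes μ₀I/(4πR); both point the same way, together 1.49×10⁻⁶ T.
Arc and leads all point the same direction: B = 2.34×10⁻⁶ + 1.49×10⁻⁶ = 3.82×10⁻⁶ T.

B ≈ 3.82 μT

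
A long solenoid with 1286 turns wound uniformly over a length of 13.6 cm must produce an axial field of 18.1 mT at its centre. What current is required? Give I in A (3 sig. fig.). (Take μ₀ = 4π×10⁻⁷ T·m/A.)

I ≈ 1.52 A

Inside a long solenoid B = μ₀nI with n = 9456 m⁻¹, so I = B/(μ₀n).
I = 1.81×10⁻² / (4π×10⁻⁷ × 9456) = 1.52 A.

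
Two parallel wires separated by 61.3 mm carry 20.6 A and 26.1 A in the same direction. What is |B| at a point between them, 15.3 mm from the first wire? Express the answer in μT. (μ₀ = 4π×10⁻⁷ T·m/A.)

Each long wire gives B = μ₀I/(2πd). Distances are d₁ = 0.0153 m and d₂ = 0.046 m.
B₁ = 2.69×10⁻⁴ T, B₂ = 1.13×10⁻⁴ T.
Between parallel currents the two contributions point in opposite directions, so they subtract. B = |B₁ − B₂| = |2.69×10⁻⁴ − 1.13×10⁻⁴| = 1.56×10⁻⁴ T.

B ≈ 156 μT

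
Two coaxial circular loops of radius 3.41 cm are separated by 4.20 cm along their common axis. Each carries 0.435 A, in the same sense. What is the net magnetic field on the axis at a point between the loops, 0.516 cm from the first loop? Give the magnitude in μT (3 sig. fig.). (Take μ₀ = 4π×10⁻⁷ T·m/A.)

B ≈ 10.3 μT

Each loop contributes B = μ₀IR²/[2(R²+z²)^(3/2)] on the axis, with z measured from that loop.
Loop 1 (z = 0.00516 m): B₁ = 7.75×10⁻⁶ T. Loop 2 (z = 0.03684 m): B₂ = 2.51×10⁻⁶ T.
The fields add: B = B₁ + B₂ = 1.03×10⁻⁵ T.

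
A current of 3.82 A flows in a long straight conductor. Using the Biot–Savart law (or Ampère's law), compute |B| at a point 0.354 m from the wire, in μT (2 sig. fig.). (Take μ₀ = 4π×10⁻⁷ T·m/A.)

For an infinitely long straight wire, B = μ₀I/(2πd).
B = (4π×10⁻⁷ × 3.82) / (2π × 0.354) = 2.16×10⁻⁶ T.

B ≈ 2.2 μT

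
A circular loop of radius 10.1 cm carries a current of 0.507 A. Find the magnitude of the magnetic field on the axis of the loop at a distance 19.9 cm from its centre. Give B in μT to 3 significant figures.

B ≈ 0.292 μT

On the axis of a circular loop, B = μ₀IR² / [2(R²+z²)^(3/2)].
R² + z² = (0.101)² + (0.199)² = 0.0498 m², and (R²+z²)^(3/2) = 1.11×10⁻² m³.
B = (4π×10⁻⁷ × 0.507 × 0.0102) / (2 × 1.11×10⁻²) = 2.92×10⁻⁷ T.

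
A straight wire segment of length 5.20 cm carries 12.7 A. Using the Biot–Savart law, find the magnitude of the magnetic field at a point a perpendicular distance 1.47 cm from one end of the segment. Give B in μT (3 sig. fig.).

For a finite straight segment, B = (μ₀I/4πd)(sinθ₁ + sinθ₂), where θ₁, θ₂ are the angles from the perpendicular to each end.
The perpendicular foot is at one end, so the two end-offsets along the wire are 0 and L = 0.052 m.
sinθ₁ = 0/√(0²+0.0147²) = 0.0000; sinθ₂ = 0.052/√(0.052²+0.0147²) = 0.9623.
B = (4π×10⁻⁷ × 12.7) / (4π × 0.0147) × (0.0000 + 0.9623) = 8.31×10⁻⁵ T.

B ≈ 83.1 μT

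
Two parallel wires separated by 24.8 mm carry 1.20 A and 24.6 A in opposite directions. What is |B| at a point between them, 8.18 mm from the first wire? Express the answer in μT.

B ≈ 325 μT

Each long wire gives B = μ₀I/(2πd). Distances are d₁ = 0.00818 m and d₂ = 0.01662 m.
B₁ = 2.93×10⁻⁵ T, B₂ = 2.96×10⁻⁴ T.
Between antiparallel currents both contributions point the same way, so they add. B = B₁ + B₂ = 2.93×10⁻⁵ + 2.96×10⁻⁴ = 3.25×10⁻⁴ T.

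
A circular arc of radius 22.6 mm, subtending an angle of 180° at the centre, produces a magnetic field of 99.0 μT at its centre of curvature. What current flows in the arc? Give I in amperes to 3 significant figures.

For a circular arc, B = μ₀Iφ/(4πR) with φ in radians; here φ = 3.142 rad.
So I = 4πRB/(μ₀φ) = 4π × 0.0226 × 9.90×10⁻⁵ / (4π×10⁻⁷ × 3.142) = 7.12 A.

I ≈ 7.12 A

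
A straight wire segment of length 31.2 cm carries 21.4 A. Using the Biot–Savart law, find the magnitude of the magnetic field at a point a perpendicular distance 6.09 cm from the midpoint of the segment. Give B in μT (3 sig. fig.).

For a finite straight segment, B = (μ₀I/4πd)(sinθ₁ + sinθ₂), where θ₁, θ₂ are the angles from the perpendicular to each end.
The perpendicular from the point meets the wire at its midpoint, so each end is L/2 = 0.156 m away along the wire.
sinθ₁ = 0.156/√(0.156²+0.0609²) = 0.9315; sinθ₂ = 0.156/√(0.156²+0.0609²) = 0.9315.
B = (4π×10⁻⁷ × 21.4) / (4π × 0.0609) × (0.9315 + 0.9315) = 6.55×10⁻⁵ T.

B ≈ 65.5 μT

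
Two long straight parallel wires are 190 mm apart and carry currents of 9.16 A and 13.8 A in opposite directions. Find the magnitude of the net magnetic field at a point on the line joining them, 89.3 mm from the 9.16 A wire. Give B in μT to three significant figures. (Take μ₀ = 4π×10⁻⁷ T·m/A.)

Each long wire gives B = μ₀I/(2πd). Distances are d₁ = 0.0893 m and d₂ = 0.1007 m.
B₁ = 2.05×10⁻⁵ T, B₂ = 2.74×10⁻⁵ T.
Between antiparallel currents both contributions point the same way, so they add. B = B₁ + B₂ = 2.05×10⁻⁵ + 2.74×10⁻⁵ = 4.79×10⁻⁵ T.

B ≈ 47.9 μT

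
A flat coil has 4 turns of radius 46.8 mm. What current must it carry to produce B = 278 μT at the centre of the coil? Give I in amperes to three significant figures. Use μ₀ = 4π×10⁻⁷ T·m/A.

I ≈ 5.18 A

For an N-turn coil, B = Nμ₀I/(2R) with R = 0.0468 m, so I = 2RB/(Nμ₀) = 2 × 0.0468 × 2.78×10⁻⁴ / (4 × 4π×10⁻⁷) = 5.18 A.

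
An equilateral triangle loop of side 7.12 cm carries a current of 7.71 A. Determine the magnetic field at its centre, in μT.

Each side is a finite straight segment at perpendicular distance d = a/(2 tan(π/3)) = 0.02055 m from the centre, with end-angles ±π/3.
One side contributes B₁ = (μ₀I/4πd)·2 sin(π/3) = 6.50×10⁻⁵ T.
All 3 sides add in the same direction: B = 3 × 6.50×10⁻⁵ = 1.95×10⁻⁴ T.

B ≈ 195 μT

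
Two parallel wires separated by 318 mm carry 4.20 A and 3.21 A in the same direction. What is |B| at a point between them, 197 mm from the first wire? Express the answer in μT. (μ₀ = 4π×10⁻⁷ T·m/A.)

B ≈ 1.04 μT

Each long wire gives B = μ₀I/(2πd). Distances are d₁ = 0.197 m and d₂ = 0.121 m.
B₁ = 4.26×10⁻⁶ T, B₂ = 5.31×10⁻⁶ T.
Between parallel currents the two contributions point in opposite directions, so they subtract. B = |B₁ − B₂| = |4.26×10⁻⁶ − 5.31×10⁻⁶| = 1.04×10⁻⁶ T.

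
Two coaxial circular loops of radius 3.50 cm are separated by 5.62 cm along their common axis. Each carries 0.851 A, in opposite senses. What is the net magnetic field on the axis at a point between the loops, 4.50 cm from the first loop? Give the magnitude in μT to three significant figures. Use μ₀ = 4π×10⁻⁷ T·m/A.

B ≈ 9.66 μT

Each loop contributes B = μ₀IR²/[2(R²+z²)^(3/2)] on the axis, with z measured from that loop.
Loop 1 (z = 0.045 m): B₁ = 3.54×10⁻⁶ T. Loop 2 (z = 0.0112 m): B₂ = 1.32×10⁻⁵ T.
The fields oppose: B = |B₁ − B₂| = 9.66×10⁻⁶ T.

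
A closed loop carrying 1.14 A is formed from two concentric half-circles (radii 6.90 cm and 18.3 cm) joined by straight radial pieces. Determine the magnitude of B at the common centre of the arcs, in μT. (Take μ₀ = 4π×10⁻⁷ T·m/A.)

The radial connectors point toward the centre, so dl × r̂ = 0 and they contribute nothing.
Each semicircle gives μ₀I/(4R): inner arc 5.19×10⁻⁶ T, outer arc 1.96×10⁻⁶ T.
The two arcs carry current in opposite angular senses, so their fields oppose: B = |5.19×10⁻⁶ − 1.96×10⁻⁶| = 3.23×10⁻⁶ T.

B ≈ 3.23 μT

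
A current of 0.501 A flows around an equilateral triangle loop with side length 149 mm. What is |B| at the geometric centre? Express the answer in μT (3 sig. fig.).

Each side is a finite straight segment at perpendicular distance d = a/(2 tan(π/3)) = 0.04301 m from the centre, with end-angles ±π/3.
One side contributes B₁ = (μ₀I/4πd)·2 sin(π/3) = 2.02×10⁻⁶ T.
All 3 sides add in the same direction: B = 3 × 2.02×10⁻⁶ = 6.05×10⁻⁶ T.

B ≈ 6.05 μT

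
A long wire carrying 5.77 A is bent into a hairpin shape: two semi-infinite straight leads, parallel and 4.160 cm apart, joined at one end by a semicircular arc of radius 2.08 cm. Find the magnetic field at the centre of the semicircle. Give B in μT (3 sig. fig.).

B ≈ 143 μT

The semicircular arc contributes B_arc = μ₀I·π/(4πR) = μ₀I/(4R) = 8.71×10⁻⁵ T.
Each semi-infinite lead is at perpendicular distance R = 0.0208 m from the centre, with the perpendicular foot at its near end, so it contributes μ₀I/(4πR); both point the same way, together 5.55×10⁻⁵ T.
Arc and leads all point the same direction: B = 8.71×10⁻⁵ + 5.55×10⁻⁵ = 1.43×10⁻⁴ T.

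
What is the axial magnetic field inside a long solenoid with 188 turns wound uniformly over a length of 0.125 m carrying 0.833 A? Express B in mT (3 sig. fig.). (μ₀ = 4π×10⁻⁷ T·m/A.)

B ≈ 1.57 mT

Inside a long solenoid, B = μ₀nI with n = 1504 turns/m.
B = 4π×10⁻⁷ × 1504 × 0.833 = 1.57×10⁻³ T.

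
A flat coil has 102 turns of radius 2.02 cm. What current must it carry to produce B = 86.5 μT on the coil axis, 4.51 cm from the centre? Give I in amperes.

I ≈ 0.399 A

For an N-turn coil, B = Nμ₀IR²/[2(R²+z²)^(3/2)] with R = 0.0202 m, z = 0.0451 m, so I = 2B(R²+z²)^(3/2)/(Nμ₀R²) = 2 × 8.65×10⁻⁵ × 1.21×10⁻⁴ / (102 × 4π×10⁻⁷ × 0.000408) = 0.399 A.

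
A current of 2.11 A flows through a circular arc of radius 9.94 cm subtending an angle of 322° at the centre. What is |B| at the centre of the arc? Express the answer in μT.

B ≈ 11.9 μT

The Biot–Savart field of a circular arc at its centre is B = μ₀Iφ/(4πR), with φ = 5.62 rad.
B = (4π×10⁻⁷ × 2.11 × 5.62) / (4π × 0.0994) = 1.19×10⁻⁵ T.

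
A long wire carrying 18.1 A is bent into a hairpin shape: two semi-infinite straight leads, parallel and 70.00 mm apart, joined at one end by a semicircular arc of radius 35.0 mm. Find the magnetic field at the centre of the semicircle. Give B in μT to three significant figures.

The semicircular arc contributes B_arc = μ₀I·π/(4πR) = μ₀I/(4R) = 1.62×10⁻⁴ T.
Each semi-infinite lead is at perpendicular distance R = 0.035 m from the centre, with the perpendicular foot at its near end, so it contributes μ₀I/(4πR); both point the same way, together 1.03×10⁻⁴ T.
Arc and leads all point the same direction: B = 1.62×10⁻⁴ + 1.03×10⁻⁴ = 2.66×10⁻⁴ T.

B ≈ 266 μT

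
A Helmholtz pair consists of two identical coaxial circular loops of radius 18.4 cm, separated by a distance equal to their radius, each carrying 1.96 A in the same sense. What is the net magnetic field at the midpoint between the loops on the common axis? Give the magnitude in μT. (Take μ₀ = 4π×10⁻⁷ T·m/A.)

Each loop contributes B = μ₀IR²/[2(R²+z²)^(3/2)] on the axis, with z measured from that loop.
Loop 1 (z = 0.092 m): B₁ = 4.79×10⁻⁶ T. Loop 2 (z = 0.092 m): B₂ = 4.79×10⁻⁶ T.
The fields add: B = B₁ + B₂ = 9.58×10⁻⁶ T.

B ≈ 9.58 μT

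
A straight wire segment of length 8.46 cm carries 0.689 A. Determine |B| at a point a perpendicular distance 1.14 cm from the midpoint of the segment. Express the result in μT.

For a finite straight segment, B = (μ₀I/4πd)(sinθ₁ + sinθ₂), where θ₁, θ₂ are the angles from the perpendicular to each end.
The perpendicular from the point meets the wire at its midpoint, so each end is L/2 = 0.0423 m away along the wire.
sinθ₁ = 0.0423/√(0.0423²+0.0114²) = 0.9655; sinθ₂ = 0.0423/√(0.0423²+0.0114²) = 0.9655.
B = (4π×10⁻⁷ × 0.689) / (4π × 0.0114) × (0.9655 + 0.9655) = 1.17×10⁻⁵ T.

B ≈ 11.7 μT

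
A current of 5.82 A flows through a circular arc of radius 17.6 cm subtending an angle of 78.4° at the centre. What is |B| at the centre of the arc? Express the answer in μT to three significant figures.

B ≈ 4.52 μT

The Biot–Savart field of a circular arc at its centre is B = μ₀Iφ/(4πR), with φ = 1.368 rad.
B = (4π×10⁻⁷ × 5.82 × 1.368) / (4π × 0.176) = 4.52×10⁻⁶ T.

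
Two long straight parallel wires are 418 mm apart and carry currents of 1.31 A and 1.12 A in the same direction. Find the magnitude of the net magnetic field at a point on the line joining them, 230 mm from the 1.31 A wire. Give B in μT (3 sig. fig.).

Each long wire gives B = μ₀I/(2πd). Distances are d₁ = 0.23 m and d₂ = 0.188 m.
B₁ = 1.14×10⁻⁶ T, B₂ = 1.19×10⁻⁶ T.
Between parallel currents the two contributions point in opposite directions, so they subtract. B = |B₁ − B₂| = |1.14×10⁻⁶ − 1.19×10⁻⁶| = 5.24×10⁻⁸ T.

B ≈ 0.0524 μT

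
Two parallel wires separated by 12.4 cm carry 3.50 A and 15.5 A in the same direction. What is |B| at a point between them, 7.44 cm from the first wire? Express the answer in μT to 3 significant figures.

B ≈ 53.1 μT

Each long wire gives B = μ₀I/(2πd). Distances are d₁ = 0.0744 m and d₂ = 0.0496 m.
B₁ = 9.41×10⁻⁶ T, B₂ = 6.25×10⁻⁵ T.
Between parallel currents the two contributions point in opposite directions, so they subtract. B = |B₁ − B₂| = |9.41×10⁻⁶ − 6.25×10⁻⁵| = 5.31×10⁻⁵ T.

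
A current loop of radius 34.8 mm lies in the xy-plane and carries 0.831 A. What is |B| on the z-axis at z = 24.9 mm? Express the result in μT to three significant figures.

B ≈ 8.07 μT

On the axis of a circular loop, B = μ₀IR² / [2(R²+z²)^(3/2)].
R² + z² = (0.0348)² + (0.0249)² = 0.001831 m², and (R²+z²)^(3/2) = 7.84×10⁻⁵ m³.
B = (4π×10⁻⁷ × 0.831 × 0.001211) / (2 × 7.84×10⁻⁵) = 8.07×10⁻⁶ T.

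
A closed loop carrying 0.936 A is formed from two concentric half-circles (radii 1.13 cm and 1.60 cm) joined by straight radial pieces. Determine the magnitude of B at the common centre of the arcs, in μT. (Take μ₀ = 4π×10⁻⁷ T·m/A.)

B ≈ 7.64 μT

The radial connectors point toward the centre, so dl × r̂ = 0 and they contribute nothing.
Each semicircle gives μ₀I/(4R): inner arc 2.60×10⁻⁵ T, outer arc 1.84×10⁻⁵ T.
The two arcs carry current in opposite angular senses, so their fields oppose: B = |2.60×10⁻⁵ − 1.84×10⁻⁵| = 7.64×10⁻⁶ T.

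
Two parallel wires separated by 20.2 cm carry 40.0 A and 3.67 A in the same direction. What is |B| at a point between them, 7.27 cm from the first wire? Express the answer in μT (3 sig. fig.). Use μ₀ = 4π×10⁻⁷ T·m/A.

B ≈ 104 μT

Each long wire gives B = μ₀I/(2πd). Distances are d₁ = 0.0727 m and d₂ = 0.1293 m.
B₁ = 1.10×10⁻⁴ T, B₂ = 5.68×10⁻⁶ T.
Between parallel currents the two contributions point in opposite directions, so they subtract. B = |B₁ − B₂| = |1.10×10⁻⁴ − 5.68×10⁻⁶| = 1.04×10⁻⁴ T.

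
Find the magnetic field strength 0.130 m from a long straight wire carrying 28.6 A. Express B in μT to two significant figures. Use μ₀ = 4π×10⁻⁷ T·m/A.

B ≈ 44 μT

For an infinitely long straight wire, B = μ₀I/(2πd).
B = (4π×10⁻⁷ × 28.6) / (2π × 0.13) = 4.40×10⁻⁵ T.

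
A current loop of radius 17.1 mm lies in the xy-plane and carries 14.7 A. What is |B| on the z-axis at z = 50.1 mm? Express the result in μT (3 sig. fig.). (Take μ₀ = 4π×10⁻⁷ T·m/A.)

On the axis of a circular loop, B = μ₀IR² / [2(R²+z²)^(3/2)].
R² + z² = (0.0171)² + (0.0501)² = 0.002802 m², and (R²+z²)^(3/2) = 1.48×10⁻⁴ m³.
B = (4π×10⁻⁷ × 14.7 × 0.0002924) / (2 × 1.48×10⁻⁴) = 1.82×10⁻⁵ T.

B ≈ 18.2 μT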